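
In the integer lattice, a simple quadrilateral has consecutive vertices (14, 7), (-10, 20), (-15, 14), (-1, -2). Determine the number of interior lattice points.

Using the shoelace formula, 2A = |[14·20 − (-10)·7] + [(-10)·14 − (-15)·20] + [(-15)·(-2) − (-1)·14] + [(-1)·7 − 14·(-2)]| = 575, so the area is 575/2.
Along each edge there are gcd(|Δx|,|Δy|)+1 lattice points, so counting each shared vertex once the boundary has gcd(24,13) + gcd(5,6) + gcd(14,16) + gcd(15,9) = 1+1+2+3 = 7.
Pick's theorem gives I = A − B/2 + 1 = 575/2 − 7/2 + 1 = 285.

285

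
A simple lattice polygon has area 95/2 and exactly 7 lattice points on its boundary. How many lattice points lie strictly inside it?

45

From Pick's theorem, I = A − B/2 + 1 = 95/2 − 7/2 + 1 = 45.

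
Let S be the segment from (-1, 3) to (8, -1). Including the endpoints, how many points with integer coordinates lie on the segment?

The number of lattice points on a segment between lattice points is gcd(|Δx|,|Δy|) + 1 = gcd(9,4) + 1 = 1 + 1 = 2.

2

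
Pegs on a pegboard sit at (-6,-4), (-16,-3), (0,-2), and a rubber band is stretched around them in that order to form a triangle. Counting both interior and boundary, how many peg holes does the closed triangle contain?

16

By the shoelace formula, twice the signed area is |[(-6)·(-3) − (-16)·(-4)] + [(-16)·(-2) − 0·(-3)] + [0·(-4) − (-6)·(-2)]| = 26, so the area is 13.
Along each edge there are gcd(|Δx|,|Δy|)+1 lattice points, so counting each shared vertex once the boundary has gcd(10,1) + gcd(16,1) + gcd(6,2) = 1+1+2 = 4.
Pick's theorem gives I = A − B/2 + 1 = 13 − 4/2 + 1 = 12, so the closed region contains I + B = 12 + 4 = 16 lattice points.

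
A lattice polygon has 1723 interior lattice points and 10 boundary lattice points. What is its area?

Pick's theorem states A = I + B/2 − 1, so A = 1723 + 10/2 − 1 = 1727.

1727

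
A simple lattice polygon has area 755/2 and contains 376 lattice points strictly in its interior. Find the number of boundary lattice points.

Pick's theorem gives A = I + B/2 − 1, so B = 2(A − I + 1) = 2(755/2 − 376 + 1) = 5.

5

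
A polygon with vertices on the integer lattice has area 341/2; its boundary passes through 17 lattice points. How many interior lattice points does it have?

163

From Pick's theorem, I = A − B/2 + 1 = 341/2 − 17/2 + 1 = 163.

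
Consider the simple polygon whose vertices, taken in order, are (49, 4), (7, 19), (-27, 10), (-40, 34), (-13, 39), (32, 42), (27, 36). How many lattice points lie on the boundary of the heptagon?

Along each edge there are gcd(|Δx|,|Δy|)+1 lattice points, so counting each shared vertex once the boundary has gcd(42,15) + gcd(34,9) + gcd(13,24) + gcd(27,5) + gcd(45,3) + gcd(5,6) + gcd(22,32) = 3+1+1+1+3+1+2 = 12.

12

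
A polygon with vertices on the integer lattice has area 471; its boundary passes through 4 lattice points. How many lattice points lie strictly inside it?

470

Pick's theorem A = I + B/2 − 1 rearranges to I = A − B/2 + 1 = 471 − 4/2 + 1 = 470.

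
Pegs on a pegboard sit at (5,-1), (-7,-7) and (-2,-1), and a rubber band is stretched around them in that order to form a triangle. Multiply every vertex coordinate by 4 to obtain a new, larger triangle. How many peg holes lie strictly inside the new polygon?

The shoelace formula gives twice the area as |[5·(-7) − (-7)·(-1)] + [(-7)·(-1) − (-2)·(-7)] + [(-2)·(-1) − 5·(-1)]| = 42, so the area is 21.
The number of boundary lattice points is Σ gcd(|Δx|,|Δy|) = gcd(12,6) + gcd(5,6) + gcd(7,0) = 6+1+7 = 14.
Scaling by 4 multiplies the area by 4² = 16 (so the new area is 336) and multiplies the boundary lattice-point count by 4, giving 56.
By Pick's theorem, the interior count of the dilated polygon is 336 − 56/2 + 1 = 309.

309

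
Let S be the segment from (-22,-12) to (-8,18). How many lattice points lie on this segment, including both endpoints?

The number of lattice points on a segment between lattice points is gcd(|Δx|,|Δy|) + 1 = gcd(14,30) + 1 = 2 + 1 = 3.

3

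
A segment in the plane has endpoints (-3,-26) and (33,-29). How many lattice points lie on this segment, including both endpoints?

4

The number of lattice points on a segment between lattice points is gcd(|Δx|,|Δy|) + 1 = gcd(36,3) + 1 = 3 + 1 = 4.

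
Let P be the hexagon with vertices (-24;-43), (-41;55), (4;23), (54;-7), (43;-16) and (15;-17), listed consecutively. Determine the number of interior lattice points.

3799

The shoelace formula gives twice the area as |((-24)·55 − (-41)·(-43)) + ((-41)·23 − 4·55) + (4·(-7) − 54·23) + (54·(-16) − 43·(-7)) + (43·(-17) − 15·(-16)) + (15·(-43) − (-24)·(-17))| = 7623, so the area is 7623/2.
Along each edge there are gcd(|Δx|,|Δy|)+1 lattice points, so counting each shared vertex once the boundary has gcd(17,98) + gcd(45,32) + gcd(50,30) + gcd(11,9) + gcd(28,1) + gcd(39,26) = 1+1+10+1+1+13 = 27.
Pick's theorem gives I = A − B/2 + 1 = 7623/2 − 27/2 + 1 = 3799.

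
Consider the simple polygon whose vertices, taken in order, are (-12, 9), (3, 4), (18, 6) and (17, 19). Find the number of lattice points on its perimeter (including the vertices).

Along each edge there are gcd(|Δx|,|Δy|)+1 lattice points, so counting each shared vertex once the boundary has gcd(15,5) + gcd(15,2) + gcd(1,13) + gcd(29,10) = 5+1+1+1 = 8.

8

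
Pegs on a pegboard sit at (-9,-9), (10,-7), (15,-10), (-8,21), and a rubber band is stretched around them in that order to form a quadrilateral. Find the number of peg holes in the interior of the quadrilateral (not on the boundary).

326

Using the shoelace formula, 2A = |((-9)·(-7) − 10·(-9)) + (10·(-10) − 15·(-7)) + (15·21 − (-8)·(-10)) + ((-8)·(-9) − (-9)·21)| = 654, so the area is 327.
Summing gcd(|Δx|,|Δy|) over the edges gives the boundary count: gcd(19,2) + gcd(5,3) + gcd(23,31) + gcd(1,30) = 1+1+1+1 = 4.
Pick's theorem gives I = A − B/2 + 1 = 327 − 4/2 + 1 = 326.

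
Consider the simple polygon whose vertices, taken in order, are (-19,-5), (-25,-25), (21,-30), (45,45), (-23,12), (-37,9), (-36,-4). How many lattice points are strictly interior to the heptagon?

3150

Using the shoelace formula, 2A = |[(-19)·(-25) − (-25)·(-5)] + [(-25)·(-30) − 21·(-25)] + [21·45 − 45·(-30)] + [45·12 − (-23)·45] + [(-23)·9 − (-37)·12] + [(-37)·(-4) − (-36)·9] + [(-36)·(-5) − (-19)·(-4)]| = 6308, so the area is 3154.
Summing gcd(|Δx|,|Δy|) over the edges gives the boundary count: gcd(6,20) + gcd(46,5) + gcd(24,75) + gcd(68,33) + gcd(14,3) + gcd(1,13) + gcd(17,1) = 2+1+3+1+1+1+1 = 10.
By Pick's theorem A = I + B/2 − 1, so I = 3154 − 10/2 + 1 = 3150.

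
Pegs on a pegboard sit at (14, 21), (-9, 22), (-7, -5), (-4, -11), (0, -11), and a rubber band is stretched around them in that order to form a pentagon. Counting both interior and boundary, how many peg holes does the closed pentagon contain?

482

By the shoelace formula, twice the signed area is |[14·22 − (-9)·21] + [(-9)·(-5) − (-7)·22] + [(-7)·(-11) − (-4)·(-5)] + [(-4)·(-11) − 0·(-11)] + [0·21 − 14·(-11)]| = 951, so the area is 951/2.
The number of boundary lattice points is Σ gcd(|Δx|,|Δy|) = gcd(23,1) + gcd(2,27) + gcd(3,6) + gcd(4,0) + gcd(14,32) = 1+1+3+4+2 = 11.
Pick's theorem gives I = A − B/2 + 1 = 951/2 − 11/2 + 1 = 471, so the closed region contains I + B = 471 + 11 = 482 lattice points.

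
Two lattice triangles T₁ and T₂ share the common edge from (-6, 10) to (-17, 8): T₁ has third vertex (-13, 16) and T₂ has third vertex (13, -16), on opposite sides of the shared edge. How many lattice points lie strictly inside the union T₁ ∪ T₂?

197

The union is the simple quadrilateral with vertices (-6, 10), (-13, 16), (-17, 8), (13, -16) in order.
By the shoelace formula, twice the signed area is |[(-6)·16 − (-13)·10] + [(-13)·8 − (-17)·16] + [(-17)·(-16) − 13·8] + [13·10 − (-6)·(-16)]| = 404, so the area is 202.
Along each edge there are gcd(|Δx|,|Δy|)+1 lattice points, so counting each shared vertex once the boundary has gcd(7,6) + gcd(4,8) + gcd(30,24) + gcd(19,26) = 1+4+6+1 = 12.
By Pick's theorem I = A − B/2 + 1 = 202 − 12/2 + 1 = 197.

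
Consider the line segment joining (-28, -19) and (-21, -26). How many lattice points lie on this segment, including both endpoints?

8

The number of lattice points on a segment between lattice points is gcd(|Δx|,|Δy|) + 1 = gcd(7,7) + 1 = 7 + 1 = 8.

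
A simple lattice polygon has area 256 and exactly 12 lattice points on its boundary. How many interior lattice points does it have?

Pick's theorem A = I + B/2 − 1 rearranges to I = A − B/2 + 1 = 256 − 12/2 + 1 = 251.

251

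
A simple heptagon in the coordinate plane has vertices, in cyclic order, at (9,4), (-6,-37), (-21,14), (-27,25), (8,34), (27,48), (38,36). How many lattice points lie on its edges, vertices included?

Summing gcd(|Δx|,|Δy|) over the edges gives the boundary count: gcd(15,41) + gcd(15,51) + gcd(6,11) + gcd(35,9) + gcd(19,14) + gcd(11,12) + gcd(29,32) = 1+3+1+1+1+1+1 = 9.

9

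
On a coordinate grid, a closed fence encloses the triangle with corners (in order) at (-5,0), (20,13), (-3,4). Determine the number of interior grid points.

The shoelace formula gives twice the area as |((-5)·13 − 20·0) + (20·4 − (-3)·13) + ((-3)·0 − (-5)·4)| = 74, so the area is 37.
Along each edge there are gcd(|Δx|,|Δy|)+1 lattice points, so counting each shared vertex once the boundary has gcd(25,13) + gcd(23,9) + gcd(2,4) = 1+1+2 = 4.
By Pick's theorem A = I + B/2 − 1, so I = 37 − 4/2 + 1 = 36.

36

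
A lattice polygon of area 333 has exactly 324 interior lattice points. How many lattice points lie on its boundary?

Pick's theorem gives A = I + B/2 − 1, so B = 2(A − I + 1) = 2(333 − 324 + 1) = 20.

20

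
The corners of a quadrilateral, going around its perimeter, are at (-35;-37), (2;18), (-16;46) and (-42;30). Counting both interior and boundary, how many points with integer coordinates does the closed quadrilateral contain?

1944

Using the shoelace formula, 2A = |[(-35)·18 − 2·(-37)] + [2·46 − (-16)·18] + [(-16)·30 − (-42)·46] + [(-42)·(-37) − (-35)·30]| = 3880, so the area is 1940.
Summing gcd(|Δx|,|Δy|) over the edges gives the boundary count: gcd(37,55) + gcd(18,28) + gcd(26,16) + gcd(7,67) = 1+2+2+1 = 6.
Pick's theorem gives I = A − B/2 + 1 = 1940 − 6/2 + 1 = 1938, so the closed region contains I + B = 1938 + 6 = 1944 lattice points.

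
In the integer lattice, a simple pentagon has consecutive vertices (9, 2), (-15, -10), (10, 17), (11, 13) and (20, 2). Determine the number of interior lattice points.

The shoelace formula gives twice the area as |[9·(-10) − (-15)·2] + [(-15)·17 − 10·(-10)] + [10·13 − 11·17] + [11·2 − 20·13] + [20·2 − 9·2]| = 488, so the area is 244.
Along each edge there are gcd(|Δx|,|Δy|)+1 lattice points, so counting each shared vertex once the boundary has gcd(24,12) + gcd(25,27) + gcd(1,4) + gcd(9,11) + gcd(11,0) = 12+1+1+1+11 = 26.
Pick's theorem gives I = A − B/2 + 1 = 244 − 26/2 + 1 = 232.

232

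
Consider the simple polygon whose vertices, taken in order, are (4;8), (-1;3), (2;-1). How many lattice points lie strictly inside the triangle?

Using the shoelace formula, 2A = |(4·3 − (-1)·8) + ((-1)·(-1) − 2·3) + (2·8 − 4·(-1))| = 35, so the area is 35/2.
The number of boundary lattice points is Σ gcd(|Δx|,|Δy|) = gcd(5,5) + gcd(3,4) + gcd(2,9) = 5+1+1 = 7.
By Pick's theorem A = I + B/2 − 1, so I = 35/2 − 7/2 + 1 = 15.

15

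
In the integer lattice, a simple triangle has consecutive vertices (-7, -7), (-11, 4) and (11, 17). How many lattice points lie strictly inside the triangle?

The shoelace formula gives twice the area as |((-7)·4 − (-11)·(-7)) + ((-11)·17 − 11·4) + (11·(-7) − (-7)·17)| = 294, so the area is 147.
Along each edge there are gcd(|Δx|,|Δy|)+1 lattice points, so counting each shared vertex once the boundary has gcd(4,11) + gcd(22,13) + gcd(18,24) = 1+1+6 = 8.
By Pick's theorem A = I + B/2 − 1, so I = 147 − 8/2 + 1 = 144.

144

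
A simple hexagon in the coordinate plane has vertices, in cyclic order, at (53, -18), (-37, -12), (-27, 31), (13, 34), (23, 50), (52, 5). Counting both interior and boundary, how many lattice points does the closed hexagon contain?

3963

The shoelace formula gives twice the area as |(53·(-12) − (-37)·(-18)) + ((-37)·31 − (-27)·(-12)) + ((-27)·34 − 13·31) + (13·50 − 23·34) + (23·5 − 52·50) + (52·(-18) − 53·5)| = 7912, so the area is 3956.
Summing gcd(|Δx|,|Δy|) over the edges gives the boundary count: gcd(90,6) + gcd(10,43) + gcd(40,3) + gcd(10,16) + gcd(29,45) + gcd(1,23) = 6+1+1+2+1+1 = 12.
Pick's theorem gives I = A − B/2 + 1 = 3956 − 12/2 + 1 = 3951, so the closed region contains I + B = 3951 + 12 = 3963 lattice points.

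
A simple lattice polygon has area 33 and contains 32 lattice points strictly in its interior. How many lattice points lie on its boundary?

4

Pick's theorem gives A = I + B/2 − 1, so B = 2(A − I + 1) = 2(33 − 32 + 1) = 4.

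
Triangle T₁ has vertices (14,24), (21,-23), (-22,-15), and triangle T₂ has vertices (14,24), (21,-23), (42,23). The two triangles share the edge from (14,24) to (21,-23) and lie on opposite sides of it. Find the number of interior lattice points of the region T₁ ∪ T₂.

The union is the simple quadrilateral with vertices (14,24), (-22,-15), (21,-23), (42,23) in order.
By the shoelace formula, twice the signed area is |(14·(-15) − (-22)·24) + ((-22)·(-23) − 21·(-15)) + (21·23 − 42·(-23)) + (42·24 − 14·23)| = 3274, so the area is 1637.
The number of boundary lattice points is Σ gcd(|Δx|,|Δy|) = gcd(36,39) + gcd(43,8) + gcd(21,46) + gcd(28,1) = 3+1+1+1 = 6.
By Pick's theorem I = A − B/2 + 1 = 1637 − 6/2 + 1 = 1635.

1635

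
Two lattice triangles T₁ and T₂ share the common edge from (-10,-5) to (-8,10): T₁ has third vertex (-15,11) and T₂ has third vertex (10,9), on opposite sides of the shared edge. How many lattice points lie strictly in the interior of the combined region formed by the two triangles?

188

The union is the simple quadrilateral with vertices (-10,-5), (-15,11), (-8,10), (10,9) in order.
The shoelace formula gives twice the area as |((-10)·11 − (-15)·(-5)) + ((-15)·10 − (-8)·11) + ((-8)·9 − 10·10) + (10·(-5) − (-10)·9)| = 379, so the area is 189.5.
Summing gcd(|Δx|,|Δy|) over the edges gives the boundary count: gcd(5,16) + gcd(7,1) + gcd(18,1) + gcd(20,14) = 1+1+1+2 = 5.
By Pick's theorem I = A − B/2 + 1 = 189.5 − 5/2 + 1 = 188.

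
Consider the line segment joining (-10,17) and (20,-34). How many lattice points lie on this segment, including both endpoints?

The number of lattice points on a segment between lattice points is gcd(|Δx|,|Δy|) + 1 = gcd(30,51) + 1 = 3 + 1 = 4.

4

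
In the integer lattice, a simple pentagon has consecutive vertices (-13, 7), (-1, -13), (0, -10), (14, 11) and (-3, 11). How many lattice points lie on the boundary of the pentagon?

Summing gcd(|Δx|,|Δy|) over the edges gives the boundary count: gcd(12,20) + gcd(1,3) + gcd(14,21) + gcd(17,0) + gcd(10,4) = 4+1+7+17+2 = 31.

31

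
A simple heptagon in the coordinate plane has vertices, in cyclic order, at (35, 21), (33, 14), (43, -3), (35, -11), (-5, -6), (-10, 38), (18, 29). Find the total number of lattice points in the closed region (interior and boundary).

Using the shoelace formula, 2A = |(35·14 − 33·21) + (33·(-3) − 43·14) + (43·(-11) − 35·(-3)) + (35·(-6) − (-5)·(-11)) + ((-5)·38 − (-10)·(-6)) + ((-10)·29 − 18·38) + (18·21 − 35·29)| = 3398, so the area is 1699.
Summing gcd(|Δx|,|Δy|) over the edges gives the boundary count: gcd(2,7) + gcd(10,17) + gcd(8,8) + gcd(40,5) + gcd(5,44) + gcd(28,9) + gcd(17,8) = 1+1+8+5+1+1+1 = 18.
Pick's theorem gives I = A − B/2 + 1 = 1699 − 18/2 + 1 = 1691, so the closed region contains I + B = 1691 + 18 = 1709 lattice points.

1709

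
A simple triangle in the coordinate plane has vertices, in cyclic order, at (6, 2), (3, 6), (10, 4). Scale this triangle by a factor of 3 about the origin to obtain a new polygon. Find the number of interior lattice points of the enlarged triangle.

The shoelace formula gives twice the area as |[6·6 − 3·2] + [3·4 − 10·6] + [10·2 − 6·4]| = 22, so the area is 11.
Along each edge there are gcd(|Δx|,|Δy|)+1 lattice points, so counting each shared vertex once the boundary has gcd(3,4) + gcd(7,2) + gcd(4,2) = 1+1+2 = 4.
Scaling by 3 multiplies the area by 3² = 9 (so the new area is 99) and multiplies the boundary lattice-point count by 3, giving 12.
By Pick's theorem, the interior count of the dilated polygon is 99 − 12/2 + 1 = 94.

94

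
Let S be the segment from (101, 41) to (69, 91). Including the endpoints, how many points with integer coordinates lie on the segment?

3

The number of lattice points on a segment between lattice points is gcd(|Δx|,|Δy|) + 1 = gcd(32,50) + 1 = 2 + 1 = 3.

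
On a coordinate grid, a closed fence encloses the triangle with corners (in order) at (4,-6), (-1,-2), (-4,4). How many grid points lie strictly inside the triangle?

By the shoelace formula, twice the signed area is |[4·(-2) − (-1)·(-6)] + [(-1)·4 − (-4)·(-2)] + [(-4)·(-6) − 4·4]| = 18, so the area is 9.
Along each edge there are gcd(|Δx|,|Δy|)+1 lattice points, so counting each shared vertex once the boundary has gcd(5,4) + gcd(3,6) + gcd(8,10) = 1+3+2 = 6.
Pick's theorem gives I = A − B/2 + 1 = 9 − 6/2 + 1 = 7.

7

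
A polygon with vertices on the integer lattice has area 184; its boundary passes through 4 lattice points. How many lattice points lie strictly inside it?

Pick's theorem A = I + B/2 − 1 rearranges to I = A − B/2 + 1 = 184 − 4/2 + 1 = 183.

183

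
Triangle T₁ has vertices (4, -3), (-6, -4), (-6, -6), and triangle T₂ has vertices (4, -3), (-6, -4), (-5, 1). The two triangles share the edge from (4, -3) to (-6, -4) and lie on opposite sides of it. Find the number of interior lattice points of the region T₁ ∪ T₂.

The union is the simple quadrilateral with vertices (4, -3), (-6, -6), (-6, -4), (-5, 1) in order.
Using the shoelace formula, 2A = |[4·(-6) − (-6)·(-3)] + [(-6)·(-4) − (-6)·(-6)] + [(-6)·1 − (-5)·(-4)] + [(-5)·(-3) − 4·1]| = 69, so the area is 34.5.
Along each edge there are gcd(|Δx|,|Δy|)+1 lattice points, so counting each shared vertex once the boundary has gcd(10,3) + gcd(0,2) + gcd(1,5) + gcd(9,4) = 1+2+1+1 = 5.
By Pick's theorem I = A − B/2 + 1 = 34.5 − 5/2 + 1 = 33.

33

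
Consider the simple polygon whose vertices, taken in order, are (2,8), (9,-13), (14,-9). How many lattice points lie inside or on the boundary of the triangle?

72

The shoelace formula gives twice the area as |(2·(-13) − 9·8) + (9·(-9) − 14·(-13)) + (14·8 − 2·(-9))| = 133, so the area is 133/2.
Summing gcd(|Δx|,|Δy|) over the edges gives the boundary count: gcd(7,21) + gcd(5,4) + gcd(12,17) = 7+1+1 = 9.
Pick's theorem gives I = A − B/2 + 1 = 133/2 − 9/2 + 1 = 63, so the closed region contains I + B = 63 + 9 = 72 lattice points.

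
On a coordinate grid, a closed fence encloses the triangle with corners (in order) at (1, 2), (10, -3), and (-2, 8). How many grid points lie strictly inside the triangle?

18

Using the shoelace formula, 2A = |[1·(-3) − 10·2] + [10·8 − (-2)·(-3)] + [(-2)·2 − 1·8]| = 39, so the area is 39/2.
Summing gcd(|Δx|,|Δy|) over the edges gives the boundary count: gcd(9,5) + gcd(12,11) + gcd(3,6) = 1+1+3 = 5.
Pick's theorem gives I = A − B/2 + 1 = 39/2 − 5/2 + 1 = 18.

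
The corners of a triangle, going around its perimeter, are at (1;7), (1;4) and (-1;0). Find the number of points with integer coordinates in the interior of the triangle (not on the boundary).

1

Using the shoelace formula, 2A = |[1·4 − 1·7] + [1·0 − (-1)·4] + [(-1)·7 − 1·0]| = 6, so the area is 3.
Summing gcd(|Δx|,|Δy|) over the edges gives the boundary count: gcd(0,3) + gcd(2,4) + gcd(2,7) = 3+2+1 = 6.
Pick's theorem gives I = A − B/2 + 1 = 3 − 6/2 + 1 = 1.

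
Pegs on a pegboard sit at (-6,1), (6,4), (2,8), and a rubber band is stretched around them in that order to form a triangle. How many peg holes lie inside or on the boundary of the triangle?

By the shoelace formula, twice the signed area is |((-6)·4 − 6·1) + (6·8 − 2·4) + (2·1 − (-6)·8)| = 60, so the area is 30.
Summing gcd(|Δx|,|Δy|) over the edges gives the boundary count: gcd(12,3) + gcd(4,4) + gcd(8,7) = 3+4+1 = 8.
Pick's theorem gives I = A − B/2 + 1 = 30 − 8/2 + 1 = 27, so the closed region contains I + B = 27 + 8 = 35 lattice points.

35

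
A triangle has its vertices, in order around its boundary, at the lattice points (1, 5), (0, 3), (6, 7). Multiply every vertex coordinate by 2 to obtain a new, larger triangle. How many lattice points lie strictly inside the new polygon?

13

The shoelace formula gives twice the area as |[1·3 − 0·5] + [0·7 − 6·3] + [6·5 − 1·7]| = 8, so the area is 4.
The number of boundary lattice points is Σ gcd(|Δx|,|Δy|) = gcd(1,2) + gcd(6,4) + gcd(5,2) = 1+2+1 = 4.
Scaling by 2 multiplies the area by 2² = 4 (so the new area is 16) and multiplies the boundary lattice-point count by 2, giving 8.
By Pick's theorem, the interior count of the dilated polygon is 16 − 8/2 + 1 = 13.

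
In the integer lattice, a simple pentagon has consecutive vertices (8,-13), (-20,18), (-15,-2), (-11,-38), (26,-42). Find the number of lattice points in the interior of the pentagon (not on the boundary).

1090

By the shoelace formula, twice the signed area is |(8·18 − (-20)·(-13)) + ((-20)·(-2) − (-15)·18) + ((-15)·(-38) − (-11)·(-2)) + ((-11)·(-42) − 26·(-38)) + (26·(-13) − 8·(-42))| = 2190, so the area is 1095.
The number of boundary lattice points is Σ gcd(|Δx|,|Δy|) = gcd(28,31) + gcd(5,20) + gcd(4,36) + gcd(37,4) + gcd(18,29) = 1+5+4+1+1 = 12.
By Pick's theorem A = I + B/2 − 1, so I = 1095 − 12/2 + 1 = 1090.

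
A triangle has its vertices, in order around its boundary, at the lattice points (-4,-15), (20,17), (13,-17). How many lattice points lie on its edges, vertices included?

10

The number of boundary lattice points is Σ gcd(|Δx|,|Δy|) = gcd(24,32) + gcd(7,34) + gcd(17,2) = 8+1+1 = 10.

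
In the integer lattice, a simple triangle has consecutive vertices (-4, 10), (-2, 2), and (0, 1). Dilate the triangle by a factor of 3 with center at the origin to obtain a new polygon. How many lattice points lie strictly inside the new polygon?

The shoelace formula gives twice the area as |((-4)·2 − (-2)·10) + ((-2)·1 − 0·2) + (0·10 − (-4)·1)| = 14, so the area is 7.
Summing gcd(|Δx|,|Δy|) over the edges gives the boundary count: gcd(2,8) + gcd(2,1) + gcd(4,9) = 2+1+1 = 4.
Scaling by 3 multiplies the area by 3² = 9 (so the new area is 63) and multiplies the boundary lattice-point count by 3, giving 12.
By Pick's theorem, the interior count of the dilated polygon is 63 − 12/2 + 1 = 58.

58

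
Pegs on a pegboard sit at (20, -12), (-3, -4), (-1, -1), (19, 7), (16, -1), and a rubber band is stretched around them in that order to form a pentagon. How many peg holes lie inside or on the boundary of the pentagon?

By the shoelace formula, twice the signed area is |(20·(-4) − (-3)·(-12)) + ((-3)·(-1) − (-1)·(-4)) + ((-1)·7 − 19·(-1)) + (19·(-1) − 16·7) + (16·(-12) − 20·(-1))| = 408, so the area is 204.
Summing gcd(|Δx|,|Δy|) over the edges gives the boundary count: gcd(23,8) + gcd(2,3) + gcd(20,8) + gcd(3,8) + gcd(4,11) = 1+1+4+1+1 = 8.
Pick's theorem gives I = A − B/2 + 1 = 204 − 8/2 + 1 = 201, so the closed region contains I + B = 201 + 8 = 209 lattice points.

209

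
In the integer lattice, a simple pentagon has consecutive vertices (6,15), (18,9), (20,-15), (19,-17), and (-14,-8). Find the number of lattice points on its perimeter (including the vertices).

13

The number of boundary lattice points is Σ gcd(|Δx|,|Δy|) = gcd(12,6) + gcd(2,24) + gcd(1,2) + gcd(33,9) + gcd(20,23) = 6+2+1+3+1 = 13.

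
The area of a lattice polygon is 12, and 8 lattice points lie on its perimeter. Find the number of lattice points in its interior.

Pick's theorem A = I + B/2 − 1 rearranges to I = A − B/2 + 1 = 12 − 8/2 + 1 = 9.

9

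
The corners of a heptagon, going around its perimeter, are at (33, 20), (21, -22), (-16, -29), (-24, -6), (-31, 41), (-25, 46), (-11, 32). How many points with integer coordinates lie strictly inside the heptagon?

2911

The shoelace formula gives twice the area as |(33·(-22) − 21·20) + (21·(-29) − (-16)·(-22)) + ((-16)·(-6) − (-24)·(-29)) + ((-24)·41 − (-31)·(-6)) + ((-31)·46 − (-25)·41) + ((-25)·32 − (-11)·46) + ((-11)·20 − 33·32)| = 5848, so the area is 2924.
Summing gcd(|Δx|,|Δy|) over the edges gives the boundary count: gcd(12,42) + gcd(37,7) + gcd(8,23) + gcd(7,47) + gcd(6,5) + gcd(14,14) + gcd(44,12) = 6+1+1+1+1+14+4 = 28.
By Pick's theorem A = I + B/2 − 1, so I = 2924 − 28/2 + 1 = 2911.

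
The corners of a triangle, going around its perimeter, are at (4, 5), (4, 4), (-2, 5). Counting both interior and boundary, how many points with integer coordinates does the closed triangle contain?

The shoelace formula gives twice the area as |[4·4 − 4·5] + [4·5 − (-2)·4] + [(-2)·5 − 4·5]| = 6, so the area is 3.
The number of boundary lattice points is Σ gcd(|Δx|,|Δy|) = gcd(0,1) + gcd(6,1) + gcd(6,0) = 1+1+6 = 8.
Pick's theorem gives I = A − B/2 + 1 = 3 − 8/2 + 1 = 0, so the closed region contains I + B = 0 + 8 = 8 lattice points.

8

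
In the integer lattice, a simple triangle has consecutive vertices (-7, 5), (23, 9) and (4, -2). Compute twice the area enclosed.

By the shoelace formula, twice the signed area is |[(-7)·9 − 23·5] + [23·(-2) − 4·9] + [4·5 − (-7)·(-2)]| = 254, so the area is 127.

254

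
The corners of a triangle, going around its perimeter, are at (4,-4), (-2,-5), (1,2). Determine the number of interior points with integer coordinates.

The shoelace formula gives twice the area as |[4·(-5) − (-2)·(-4)] + [(-2)·2 − 1·(-5)] + [1·(-4) − 4·2]| = 39, so the area is 39/2.
Along each edge there are gcd(|Δx|,|Δy|)+1 lattice points, so counting each shared vertex once the boundary has gcd(6,1) + gcd(3,7) + gcd(3,6) = 1+1+3 = 5.
By Pick's theorem A = I + B/2 − 1, so I = 39/2 − 5/2 + 1 = 18.

18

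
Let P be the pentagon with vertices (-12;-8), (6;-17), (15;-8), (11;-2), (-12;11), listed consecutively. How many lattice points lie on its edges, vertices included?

Summing gcd(|Δx|,|Δy|) over the edges gives the boundary count: gcd(18,9) + gcd(9,9) + gcd(4,6) + gcd(23,13) + gcd(0,19) = 9+9+2+1+19 = 40.

40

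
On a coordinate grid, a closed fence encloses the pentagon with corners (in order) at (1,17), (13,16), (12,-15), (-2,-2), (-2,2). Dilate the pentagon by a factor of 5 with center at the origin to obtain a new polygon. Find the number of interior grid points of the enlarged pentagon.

8601

By the shoelace formula, twice the signed area is |[1·16 − 13·17] + [13·(-15) − 12·16] + [12·(-2) − (-2)·(-15)] + [(-2)·2 − (-2)·(-2)] + [(-2)·17 − 1·2]| = 690, so the area is 345.
Summing gcd(|Δx|,|Δy|) over the edges gives the boundary count: gcd(12,1) + gcd(1,31) + gcd(14,13) + gcd(0,4) + gcd(3,15) = 1+1+1+4+3 = 10.
Scaling by 5 multiplies the area by 5² = 25 (so the new area is 8625) and multiplies the boundary lattice-point count by 5, giving 50.
By Pick's theorem, the interior count of the dilated polygon is 8625 − 50/2 + 1 = 8601.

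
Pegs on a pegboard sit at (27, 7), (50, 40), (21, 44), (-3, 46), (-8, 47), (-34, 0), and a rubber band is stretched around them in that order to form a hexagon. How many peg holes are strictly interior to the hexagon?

2385

The shoelace formula gives twice the area as |(27·40 − 50·7) + (50·44 − 21·40) + (21·46 − (-3)·44) + ((-3)·47 − (-8)·46) + ((-8)·0 − (-34)·47) + ((-34)·7 − 27·0)| = 4775, so the area is 4775/2.
The number of boundary lattice points is Σ gcd(|Δx|,|Δy|) = gcd(23,33) + gcd(29,4) + gcd(24,2) + gcd(5,1) + gcd(26,47) + gcd(61,7) = 1+1+2+1+1+1 = 7.
Pick's theorem gives I = A − B/2 + 1 = 4775/2 − 7/2 + 1 = 2385.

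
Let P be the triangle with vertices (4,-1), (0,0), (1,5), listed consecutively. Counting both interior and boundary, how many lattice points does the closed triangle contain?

By the shoelace formula, twice the signed area is |[4·0 − 0·(-1)] + [0·5 − 1·0] + [1·(-1) − 4·5]| = 21, so the area is 21/2.
Summing gcd(|Δx|,|Δy|) over the edges gives the boundary count: gcd(4,1) + gcd(1,5) + gcd(3,6) = 1+1+3 = 5.
Pick's theorem gives I = A − B/2 + 1 = 21/2 − 5/2 + 1 = 9, so the closed region contains I + B = 9 + 5 = 14 lattice points.

14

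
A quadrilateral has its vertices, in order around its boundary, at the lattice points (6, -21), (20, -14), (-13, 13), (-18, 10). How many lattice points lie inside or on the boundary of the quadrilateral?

Using the shoelace formula, 2A = |[6·(-14) − 20·(-21)] + [20·13 − (-13)·(-14)] + [(-13)·10 − (-18)·13] + [(-18)·(-21) − 6·10]| = 836, so the area is 418.
Along each edge there are gcd(|Δx|,|Δy|)+1 lattice points, so counting each shared vertex once the boundary has gcd(14,7) + gcd(33,27) + gcd(5,3) + gcd(24,31) = 7+3+1+1 = 12.
Pick's theorem gives I = A − B/2 + 1 = 418 − 12/2 + 1 = 413, so the closed region contains I + B = 413 + 12 = 425 lattice points.

425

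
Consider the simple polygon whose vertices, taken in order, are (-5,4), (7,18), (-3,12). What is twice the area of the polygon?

Using the shoelace formula, 2A = |[(-5)·18 − 7·4] + [7·12 − (-3)·18] + [(-3)·4 − (-5)·12]| = 68, so the area is 34.

68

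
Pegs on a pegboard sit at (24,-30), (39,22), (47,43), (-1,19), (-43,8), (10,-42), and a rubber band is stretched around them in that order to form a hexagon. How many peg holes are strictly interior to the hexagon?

3246

The shoelace formula gives twice the area as |(24·22 − 39·(-30)) + (39·43 − 47·22) + (47·19 − (-1)·43) + ((-1)·8 − (-43)·19) + ((-43)·(-42) − 10·8) + (10·(-30) − 24·(-42))| = 6520, so the area is 3260.
The number of boundary lattice points is Σ gcd(|Δx|,|Δy|) = gcd(15,52) + gcd(8,21) + gcd(48,24) + gcd(42,11) + gcd(53,50) + gcd(14,12) = 1+1+24+1+1+2 = 30.
Pick's theorem gives I = A − B/2 + 1 = 3260 − 30/2 + 1 = 3246.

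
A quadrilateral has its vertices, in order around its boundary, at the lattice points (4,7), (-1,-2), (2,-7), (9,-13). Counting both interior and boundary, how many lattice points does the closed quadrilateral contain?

The shoelace formula gives twice the area as |(4·(-2) − (-1)·7) + ((-1)·(-7) − 2·(-2)) + (2·(-13) − 9·(-7)) + (9·7 − 4·(-13))| = 162, so the area is 81.
The number of boundary lattice points is Σ gcd(|Δx|,|Δy|) = gcd(5,9) + gcd(3,5) + gcd(7,6) + gcd(5,20) = 1+1+1+5 = 8.
Pick's theorem gives I = A − B/2 + 1 = 81 − 8/2 + 1 = 78, so the closed region contains I + B = 78 + 8 = 86 lattice points.

86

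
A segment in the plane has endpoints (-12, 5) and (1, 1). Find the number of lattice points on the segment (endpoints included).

The number of lattice points on a segment between lattice points is gcd(|Δx|,|Δy|) + 1 = gcd(13,4) + 1 = 1 + 1 = 2.

2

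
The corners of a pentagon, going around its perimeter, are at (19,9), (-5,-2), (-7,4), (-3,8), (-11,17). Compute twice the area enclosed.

456

Using the shoelace formula, 2A = |(19·(-2) − (-5)·9) + ((-5)·4 − (-7)·(-2)) + ((-7)·8 − (-3)·4) + ((-3)·17 − (-11)·8) + ((-11)·9 − 19·17)| = 456, so the area is 228.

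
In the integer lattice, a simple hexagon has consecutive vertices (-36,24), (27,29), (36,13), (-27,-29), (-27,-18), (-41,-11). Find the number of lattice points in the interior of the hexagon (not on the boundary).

2576

By the shoelace formula, twice the signed area is |((-36)·29 − 27·24) + (27·13 − 36·29) + (36·(-29) − (-27)·13) + ((-27)·(-18) − (-27)·(-29)) + ((-27)·(-11) − (-41)·(-18)) + ((-41)·24 − (-36)·(-11))| = 5196, so the area is 2598.
Summing gcd(|Δx|,|Δy|) over the edges gives the boundary count: gcd(63,5) + gcd(9,16) + gcd(63,42) + gcd(0,11) + gcd(14,7) + gcd(5,35) = 1+1+21+11+7+5 = 46.
Pick's theorem gives I = A − B/2 + 1 = 2598 − 46/2 + 1 = 2576.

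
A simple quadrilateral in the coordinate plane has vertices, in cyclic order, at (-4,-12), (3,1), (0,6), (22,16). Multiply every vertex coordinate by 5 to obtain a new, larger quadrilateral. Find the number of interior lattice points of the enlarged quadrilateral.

The shoelace formula gives twice the area as |((-4)·1 − 3·(-12)) + (3·6 − 0·1) + (0·16 − 22·6) + (22·(-12) − (-4)·16)| = 282, so the area is 141.
The number of boundary lattice points is Σ gcd(|Δx|,|Δy|) = gcd(7,13) + gcd(3,5) + gcd(22,10) + gcd(26,28) = 1+1+2+2 = 6.
Scaling by 5 multiplies the area by 5² = 25 (so the new area is 3525) and multiplies the boundary lattice-point count by 5, giving 30.
By Pick's theorem, the interior count of the dilated polygon is 3525 − 30/2 + 1 = 3511.

3511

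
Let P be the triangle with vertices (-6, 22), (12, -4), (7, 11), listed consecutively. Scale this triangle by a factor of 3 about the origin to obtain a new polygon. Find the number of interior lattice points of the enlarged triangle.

619

Using the shoelace formula, 2A = |[(-6)·(-4) − 12·22] + [12·11 − 7·(-4)] + [7·22 − (-6)·11]| = 140, so the area is 70.
Along each edge there are gcd(|Δx|,|Δy|)+1 lattice points, so counting each shared vertex once the boundary has gcd(18,26) + gcd(5,15) + gcd(13,11) = 2+5+1 = 8.
Scaling by 3 multiplies the area by 3² = 9 (so the new area is 630) and multiplies the boundary lattice-point count by 3, giving 24.
By Pick's theorem, the interior count of the dilated polygon is 630 − 24/2 + 1 = 619.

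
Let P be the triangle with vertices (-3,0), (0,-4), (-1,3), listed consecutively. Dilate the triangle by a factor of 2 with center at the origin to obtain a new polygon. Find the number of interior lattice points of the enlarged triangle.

Using the shoelace formula, 2A = |[(-3)·(-4) − 0·0] + [0·3 − (-1)·(-4)] + [(-1)·0 − (-3)·3]| = 17, so the area is 17/2.
The number of boundary lattice points is Σ gcd(|Δx|,|Δy|) = gcd(3,4) + gcd(1,7) + gcd(2,3) = 1+1+1 = 3.
Scaling by 2 multiplies the area by 2² = 4 (so the new area is 34) and multiplies the boundary lattice-point count by 2, giving 6.
By Pick's theorem, the interior count of the dilated polygon is 34 − 6/2 + 1 = 32.

32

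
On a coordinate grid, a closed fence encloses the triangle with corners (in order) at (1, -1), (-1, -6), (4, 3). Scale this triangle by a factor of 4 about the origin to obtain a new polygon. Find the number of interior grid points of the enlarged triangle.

Using the shoelace formula, 2A = |(1·(-6) − (-1)·(-1)) + ((-1)·3 − 4·(-6)) + (4·(-1) − 1·3)| = 7, so the area is 3.5.
The number of boundary lattice points is Σ gcd(|Δx|,|Δy|) = gcd(2,5) + gcd(5,9) + gcd(3,4) = 1+1+1 = 3.
Scaling by 4 multiplies the area by 4² = 16 (so the new area is 56) and multiplies the boundary lattice-point count by 4, giving 12.
By Pick's theorem, the interior count of the dilated polygon is 56 − 12/2 + 1 = 51.

51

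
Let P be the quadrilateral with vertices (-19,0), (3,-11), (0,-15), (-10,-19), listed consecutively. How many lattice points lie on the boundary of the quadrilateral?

15

Along each edge there are gcd(|Δx|,|Δy|)+1 lattice points, so counting each shared vertex once the boundary has gcd(22,11) + gcd(3,4) + gcd(10,4) + gcd(9,19) = 11+1+2+1 = 15.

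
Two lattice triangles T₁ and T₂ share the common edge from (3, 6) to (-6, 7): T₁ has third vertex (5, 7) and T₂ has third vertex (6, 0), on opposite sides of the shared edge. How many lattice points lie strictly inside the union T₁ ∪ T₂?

The union is the simple quadrilateral with vertices (3, 6), (5, 7), (-6, 7), (6, 0) in order.
By the shoelace formula, twice the signed area is |[3·7 − 5·6] + [5·7 − (-6)·7] + [(-6)·0 − 6·7] + [6·6 − 3·0]| = 62, so the area is 31.
Summing gcd(|Δx|,|Δy|) over the edges gives the boundary count: gcd(2,1) + gcd(11,0) + gcd(12,7) + gcd(3,6) = 1+11+1+3 = 16.
By Pick's theorem I = A − B/2 + 1 = 31 − 16/2 + 1 = 24.

24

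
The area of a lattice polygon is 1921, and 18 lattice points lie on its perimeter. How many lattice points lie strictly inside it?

1913

Pick's theorem A = I + B/2 − 1 rearranges to I = A − B/2 + 1 = 1921 − 18/2 + 1 = 1913.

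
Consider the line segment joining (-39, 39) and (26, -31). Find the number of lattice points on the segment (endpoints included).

6

The number of lattice points on a segment between lattice points is gcd(|Δx|,|Δy|) + 1 = gcd(65,70) + 1 = 5 + 1 = 6.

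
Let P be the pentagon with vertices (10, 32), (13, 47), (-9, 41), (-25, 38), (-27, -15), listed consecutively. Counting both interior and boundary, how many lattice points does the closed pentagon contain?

By the shoelace formula, twice the signed area is |(10·47 − 13·32) + (13·41 − (-9)·47) + ((-9)·38 − (-25)·41) + ((-25)·(-15) − (-27)·38) + ((-27)·32 − 10·(-15))| = 2380, so the area is 1190.
Summing gcd(|Δx|,|Δy|) over the edges gives the boundary count: gcd(3,15) + gcd(22,6) + gcd(16,3) + gcd(2,53) + gcd(37,47) = 3+2+1+1+1 = 8.
Pick's theorem gives I = A − B/2 + 1 = 1190 − 8/2 + 1 = 1187, so the closed region contains I + B = 1187 + 8 = 1195 lattice points.

1195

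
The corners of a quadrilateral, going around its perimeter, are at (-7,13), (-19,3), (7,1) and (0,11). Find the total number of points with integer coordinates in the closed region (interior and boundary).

The shoelace formula gives twice the area as |[(-7)·3 − (-19)·13] + [(-19)·1 − 7·3] + [7·11 − 0·1] + [0·13 − (-7)·11]| = 340, so the area is 170.
The number of boundary lattice points is Σ gcd(|Δx|,|Δy|) = gcd(12,10) + gcd(26,2) + gcd(7,10) + gcd(7,2) = 2+2+1+1 = 6.
Pick's theorem gives I = A − B/2 + 1 = 170 − 6/2 + 1 = 168, so the closed region contains I + B = 168 + 6 = 174 lattice points.

174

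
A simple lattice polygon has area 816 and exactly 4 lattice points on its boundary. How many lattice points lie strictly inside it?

From Pick's theorem, I = A − B/2 + 1 = 816 − 4/2 + 1 = 815.

815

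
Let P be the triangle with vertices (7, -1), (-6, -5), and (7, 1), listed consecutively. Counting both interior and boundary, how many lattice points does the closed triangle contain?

The shoelace formula gives twice the area as |[7·(-5) − (-6)·(-1)] + [(-6)·1 − 7·(-5)] + [7·(-1) − 7·1]| = 26, so the area is 13.
Along each edge there are gcd(|Δx|,|Δy|)+1 lattice points, so counting each shared vertex once the boundary has gcd(13,4) + gcd(13,6) + gcd(0,2) = 1+1+2 = 4.
Pick's theorem gives I = A − B/2 + 1 = 13 − 4/2 + 1 = 12, so the closed region contains I + B = 12 + 4 = 16 lattice points.

16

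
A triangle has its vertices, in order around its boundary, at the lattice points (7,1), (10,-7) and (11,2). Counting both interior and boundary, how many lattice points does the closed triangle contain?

Using the shoelace formula, 2A = |[7·(-7) − 10·1] + [10·2 − 11·(-7)] + [11·1 − 7·2]| = 35, so the area is 17.5.
Summing gcd(|Δx|,|Δy|) over the edges gives the boundary count: gcd(3,8) + gcd(1,9) + gcd(4,1) = 1+1+1 = 3.
Pick's theorem gives I = A − B/2 + 1 = 17.5 − 3/2 + 1 = 17, so the closed region contains I + B = 17 + 3 = 20 lattice points.

20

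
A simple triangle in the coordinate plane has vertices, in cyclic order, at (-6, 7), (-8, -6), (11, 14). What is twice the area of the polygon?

207

The shoelace formula gives twice the area as |((-6)·(-6) − (-8)·7) + ((-8)·14 − 11·(-6)) + (11·7 − (-6)·14)| = 207, so the area is 207/2.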